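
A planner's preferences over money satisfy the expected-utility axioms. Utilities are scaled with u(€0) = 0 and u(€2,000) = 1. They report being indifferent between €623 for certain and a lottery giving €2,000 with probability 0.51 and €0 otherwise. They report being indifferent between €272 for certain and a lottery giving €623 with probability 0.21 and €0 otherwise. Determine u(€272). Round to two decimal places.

0.11

The first gamble pins u(€623): it must equal 0.51·1 + 0.49·0 = 0.51.
Chaining: u(€272) = 0.21·0.51 + 0.79·0.00 = 0.1071.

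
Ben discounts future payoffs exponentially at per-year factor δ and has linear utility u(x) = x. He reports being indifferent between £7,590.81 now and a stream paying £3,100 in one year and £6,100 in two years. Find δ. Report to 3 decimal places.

Equating present values: 7590.81 = 3100δ + 6100δ².
Rearranged: 6100δ² + 3100δ − 7590.81 = 0.
δ = (−3100 + √(3100² + 4·6100·7590.81)) / (2·6100) = (−3100 + √194825764.00) / 12200 ≈ 0.890.

δ ≈ 0.890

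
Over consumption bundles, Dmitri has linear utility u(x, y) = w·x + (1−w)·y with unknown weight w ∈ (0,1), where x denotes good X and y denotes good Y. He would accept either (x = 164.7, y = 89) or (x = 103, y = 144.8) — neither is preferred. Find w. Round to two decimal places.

u(164.7,89) = u(103,144.8) means w·164.7 + (1−w)·89 = w·103 + (1−w)·144.8.
Rearranging, 61.7·w − 55.8·(1−w) = 0.
So w/(1−w) = 55.8/61.7 = 0.9044, giving w = 55.8/(61.7+55.8) = 0.47.

w = 0.47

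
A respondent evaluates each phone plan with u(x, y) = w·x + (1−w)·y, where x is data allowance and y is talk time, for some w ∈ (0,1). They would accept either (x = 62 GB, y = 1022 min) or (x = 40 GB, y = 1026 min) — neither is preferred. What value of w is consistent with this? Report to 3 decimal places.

Equating utilities: w·62 + (1−w)·1022 = w·40 + (1−w)·1026.
Collecting terms: w·22 = (1−w)·4.
The marginal rate of substitution is 4/22, so w = 4/(22+4) = 0.154.

w = 0.154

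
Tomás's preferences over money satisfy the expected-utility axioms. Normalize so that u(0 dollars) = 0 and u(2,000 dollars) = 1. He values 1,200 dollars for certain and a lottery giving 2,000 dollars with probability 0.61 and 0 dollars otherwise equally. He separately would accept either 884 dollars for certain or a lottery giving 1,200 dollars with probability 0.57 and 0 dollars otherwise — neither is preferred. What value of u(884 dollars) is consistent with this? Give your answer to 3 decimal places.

0.348

First, u(1,200 dollars) = 0.61·u(2,000 dollars) + 0.39·u(0 dollars) = 0.61.
Chaining: u(884 dollars) = 0.57·0.61 + 0.43·0.00 = 0.3477.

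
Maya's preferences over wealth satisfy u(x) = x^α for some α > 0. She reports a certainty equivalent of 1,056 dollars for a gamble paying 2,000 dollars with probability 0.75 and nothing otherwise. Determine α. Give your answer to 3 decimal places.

α ≈ 0.450

The lottery's expected utility is 0.75·u(2000) + 0.25·u(0) = 0.75·2000^α (since u(0) = 0 for α > 0).
Setting u(1056) equal to that: 1056^α = 0.75·2000^α ⇒ (1056/2000)^α = 0.75.
α = ln(0.75) / ln(1056/2000) = -0.287682/-0.638659 ≈ 0.450.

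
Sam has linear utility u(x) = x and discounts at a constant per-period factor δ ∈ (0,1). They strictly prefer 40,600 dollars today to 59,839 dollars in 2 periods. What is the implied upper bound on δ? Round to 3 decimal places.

δ < 0.824

The preference means 40600 > δ^2·59839.
Hence δ^2 < 40600/59839 = 0.67849, and x ↦ x^(1/2) is increasing on (0,∞).
δ < (40600/59839)^(1/2) ≈ 0.824.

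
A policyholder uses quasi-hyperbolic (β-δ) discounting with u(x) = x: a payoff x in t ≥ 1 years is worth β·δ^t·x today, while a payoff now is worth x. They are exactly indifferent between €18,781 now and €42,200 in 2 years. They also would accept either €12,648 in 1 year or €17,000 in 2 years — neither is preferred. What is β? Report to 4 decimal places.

β ≈ 0.8040

Both payoffs in the second observation are in the future, so β drops out: δ^1·12648 = δ^2·17000 ⇒ δ = 12648/17000 = 0.74400.
Substituting δ into 18781 = β·δ^2·42200: β = 18781/(23359.219) ≈ 0.8040.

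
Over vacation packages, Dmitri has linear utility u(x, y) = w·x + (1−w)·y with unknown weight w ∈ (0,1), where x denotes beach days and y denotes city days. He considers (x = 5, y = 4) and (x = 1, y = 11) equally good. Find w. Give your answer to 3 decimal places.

w = 0.636

u(5,4) = u(1,11) means w·5 + (1−w)·4 = w·1 + (1−w)·11.
Collecting terms: w·4 = (1−w)·7.
Hence w = 7/(4+7) = 7/11 = 0.636.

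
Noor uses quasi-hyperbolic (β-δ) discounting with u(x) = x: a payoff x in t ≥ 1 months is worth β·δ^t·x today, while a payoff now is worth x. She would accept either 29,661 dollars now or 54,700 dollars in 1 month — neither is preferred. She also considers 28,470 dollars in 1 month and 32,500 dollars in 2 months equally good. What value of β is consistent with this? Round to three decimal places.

The second indifference involves only future payoffs, so β cancels: β·δ^1·28470 = β·δ^2·32500, giving δ = 28470/32500 = 0.87600.
Now use the now-vs-future pair: 29661 = β·δ·54700 gives β = 29661/(0.87600·54700) ≈ 0.619.

β ≈ 0.619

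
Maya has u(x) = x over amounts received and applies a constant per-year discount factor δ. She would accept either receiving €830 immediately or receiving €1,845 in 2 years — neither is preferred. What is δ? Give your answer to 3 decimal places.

δ ≈ 0.671

Indifference means u(830) = δ^2 · u(1845), so δ^2 = u(830)/u(1845).
With u(x) = x: δ^2 = 830/1845 = 0.44986.
Taking the square root: δ = 0.44986^(1/2) ≈ 0.671.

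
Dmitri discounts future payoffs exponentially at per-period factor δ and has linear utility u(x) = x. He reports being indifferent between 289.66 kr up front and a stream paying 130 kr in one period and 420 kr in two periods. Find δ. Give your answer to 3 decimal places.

Present value of the stream is 130·δ + 420·δ². Indifference gives 130δ + 420δ² = 289.66.
Rearranged: 420δ² + 130δ − 289.66 = 0.
The positive root is δ = [−130 + √(130² + 4·420·289.66)] / (2·420) = (−130 + 709.598)/840 ≈ 0.690.

δ ≈ 0.690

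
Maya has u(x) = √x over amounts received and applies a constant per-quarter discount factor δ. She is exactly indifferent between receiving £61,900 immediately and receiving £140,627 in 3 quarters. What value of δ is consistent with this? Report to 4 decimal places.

Equating discounted utilities: u(61900) = δ^3·u(140627) ⇒ δ^3 = u(61900)/u(140627).
With u(x) = √x: δ^3 = √61900/√140627 = √(61900/140627) = 0.66345.
Taking the cube root: δ = 0.66345^(1/3) ≈ 0.8722.

δ ≈ 0.8722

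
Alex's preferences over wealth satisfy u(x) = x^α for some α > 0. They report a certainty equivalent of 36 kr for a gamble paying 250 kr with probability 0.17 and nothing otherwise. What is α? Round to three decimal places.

EU(lottery) = 0.17·250^α + 0.83·0 = 0.17·250^α.
Indifference: 36^α = 0.17·250^α, so (36/250)^α = 0.17.
Taking logs: α·ln(36/250) = ln(0.17), so α = -1.771957 / -1.937942 ≈ 0.914.

α ≈ 0.914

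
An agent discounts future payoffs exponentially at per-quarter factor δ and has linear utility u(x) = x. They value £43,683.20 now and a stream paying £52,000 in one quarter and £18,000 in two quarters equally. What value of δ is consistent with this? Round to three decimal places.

δ ≈ 0.680

Present value of the stream is 52000·δ + 18000·δ². Indifference gives 52000δ + 18000δ² = 43683.20.
So 18000δ² + 52000δ − 43683.20 = 0.
δ = (−52000 + √(52000² + 4·18000·43683.20)) / (2·18000) = (−52000 + √5849190400.00) / 36000 ≈ 0.680.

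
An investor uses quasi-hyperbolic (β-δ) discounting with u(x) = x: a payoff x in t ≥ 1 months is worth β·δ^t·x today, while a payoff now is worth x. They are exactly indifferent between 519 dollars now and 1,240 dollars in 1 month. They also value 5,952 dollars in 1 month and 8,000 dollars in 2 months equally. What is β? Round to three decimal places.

β ≈ 0.563

Both payoffs in the second observation are in the future, so β drops out: δ^1·5952 = δ^2·8000 ⇒ δ = 5952/8000 = 0.74400.
Substituting δ into 519 = β·δ·1240: β = 519/(922.560) ≈ 0.563.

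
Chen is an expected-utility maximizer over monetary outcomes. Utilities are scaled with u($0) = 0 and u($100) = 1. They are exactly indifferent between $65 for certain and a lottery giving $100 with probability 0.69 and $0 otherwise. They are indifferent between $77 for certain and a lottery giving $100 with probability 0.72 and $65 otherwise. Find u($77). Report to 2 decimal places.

First, u($65) = 0.69·u($100) + 0.31·u($0) = 0.69.
Then u($77) = 0.72·u($100) + 0.28·u($65) = 0.72·1.00 + 0.28·0.69 = 0.9132.

0.91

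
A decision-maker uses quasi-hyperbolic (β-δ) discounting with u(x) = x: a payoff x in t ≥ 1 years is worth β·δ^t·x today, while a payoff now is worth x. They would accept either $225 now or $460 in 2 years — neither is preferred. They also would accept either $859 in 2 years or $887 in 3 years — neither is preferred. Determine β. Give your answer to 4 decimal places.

β ≈ 0.5215

The second indifference involves only future payoffs, so β cancels: β·δ^2·859 = β·δ^3·887, giving δ = 859/887 = 0.96843.
The first indifference: 225 = β·δ^2·460, so β = 225/(δ^2·460) = 225/(0.93786·460) ≈ 0.5215.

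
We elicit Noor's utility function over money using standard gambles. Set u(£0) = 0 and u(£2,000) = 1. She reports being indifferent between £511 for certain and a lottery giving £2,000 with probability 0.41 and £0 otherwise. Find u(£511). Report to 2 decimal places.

The indifference gives u(£511) = 0.41·u(£2,000) + 0.59·u(£0) = 0.41·1 + 0.59·0 = 0.41.

0.41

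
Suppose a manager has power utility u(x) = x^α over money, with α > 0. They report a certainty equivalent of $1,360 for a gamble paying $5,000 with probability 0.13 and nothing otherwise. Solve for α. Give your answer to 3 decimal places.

α ≈ 1.567

EU(lottery) = 0.13·5000^α + 0.87·0 = 0.13·5000^α.
Setting u(1360) equal to that: 1360^α = 0.13·5000^α ⇒ (1360/5000)^α = 0.13.
α = ln(0.13) / ln(1360/5000) = -2.040221/-1.301953 ≈ 1.567.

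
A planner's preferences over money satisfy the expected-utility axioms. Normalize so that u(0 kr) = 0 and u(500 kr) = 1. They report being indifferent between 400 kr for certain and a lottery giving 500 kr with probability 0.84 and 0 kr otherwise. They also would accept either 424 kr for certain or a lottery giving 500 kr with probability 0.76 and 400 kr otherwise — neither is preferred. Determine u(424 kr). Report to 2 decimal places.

0.96

The first gamble pins u(400 kr): it must equal 0.84·1 + 0.16·0 = 0.84.
Chaining: u(424 kr) = 0.76·1.00 + 0.24·0.84 = 0.9616.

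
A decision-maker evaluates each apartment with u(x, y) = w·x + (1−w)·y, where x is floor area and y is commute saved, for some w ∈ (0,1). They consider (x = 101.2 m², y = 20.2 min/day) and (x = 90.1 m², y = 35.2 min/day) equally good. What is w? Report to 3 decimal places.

Indifference: w·101.2 + (1−w)·20.2 = w·90.1 + (1−w)·35.2.
Rearranging, 11.1·w − 15·(1−w) = 0.
The marginal rate of substitution is 15/11.1, so w = 15/(11.1+15) = 0.575.

w = 0.575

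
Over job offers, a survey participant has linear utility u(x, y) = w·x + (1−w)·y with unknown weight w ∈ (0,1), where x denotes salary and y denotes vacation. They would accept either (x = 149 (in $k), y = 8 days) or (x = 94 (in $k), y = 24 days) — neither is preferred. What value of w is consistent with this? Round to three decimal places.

w = 0.225

u(149,8) = u(94,24) means w·149 + (1−w)·8 = w·94 + (1−w)·24.
Rearranging, 55·w − 16·(1−w) = 0.
The marginal rate of substitution is 16/55, so w = 16/(55+16) = 0.225.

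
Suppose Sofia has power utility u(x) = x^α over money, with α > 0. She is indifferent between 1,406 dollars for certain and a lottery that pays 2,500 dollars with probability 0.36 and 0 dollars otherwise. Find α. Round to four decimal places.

α ≈ 1.7751

Since u(0) = 0, the lottery's EU is 0.36·2500^α.
Indifference: 1406^α = 0.36·2500^α, so (1406/2500)^α = 0.36.
α = ln(0.36) / ln(1406/2500) = -1.0216512/-0.5755419 ≈ 1.7751.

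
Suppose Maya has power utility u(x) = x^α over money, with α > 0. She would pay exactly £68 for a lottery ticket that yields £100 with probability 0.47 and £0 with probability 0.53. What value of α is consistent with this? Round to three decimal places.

EU(lottery) = 0.47·100^α + 0.53·0 = 0.47·100^α.
Indifference: 68^α = 0.47·100^α, so (68/100)^α = 0.47.
Take logs: α = ln 0.47 / ln(68/100) ≈ 1.95773.

α ≈ 1.958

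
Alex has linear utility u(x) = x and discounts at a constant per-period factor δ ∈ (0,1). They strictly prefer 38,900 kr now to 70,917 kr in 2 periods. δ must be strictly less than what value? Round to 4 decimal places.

δ < 0.7406

The preference means 38900 > δ^2·70917.
Dividing by 70917: δ^2 < 0.54853. Both sides are positive, so the square root keeps the direction.
δ < 0.54853^(1/2) = 0.7406.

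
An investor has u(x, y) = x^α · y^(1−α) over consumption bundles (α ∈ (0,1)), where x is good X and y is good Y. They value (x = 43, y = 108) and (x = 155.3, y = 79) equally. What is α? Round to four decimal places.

The Cobb–Douglas utilities coincide, so 43^α·108^(1−α) = 155.3^α·79^(1−α).
(43/155.3)^α = (79/108)^(1−α); take logs: α·ln(43/155.3) = (1−α)·ln(79/108), i.e. α·-1.2841586 = (1−α)·-0.3126834.
So α/(1−α) = (-0.3126834)/(-1.2841586) = 0.2434928, and α = 0.2434928/1.2434928 ≈ 0.1958.

α ≈ 0.1958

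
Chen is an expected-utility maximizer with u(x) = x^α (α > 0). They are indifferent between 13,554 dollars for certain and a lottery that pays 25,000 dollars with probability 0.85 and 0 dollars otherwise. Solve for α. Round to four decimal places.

Since u(0) = 0, the lottery's EU is 0.85·25000^α.
Setting u(13554) equal to that: 13554^α = 0.85·25000^α ⇒ (13554/25000)^α = 0.85.
α = ln(0.85) / ln(13554/25000) = -0.1625189/-0.6121941 ≈ 0.2655.

α ≈ 0.2655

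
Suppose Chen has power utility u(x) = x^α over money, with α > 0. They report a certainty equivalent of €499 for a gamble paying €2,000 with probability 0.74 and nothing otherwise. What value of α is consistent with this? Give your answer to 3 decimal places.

α ≈ 0.217

The lottery's expected utility is 0.74·u(2000) + 0.26·u(0) = 0.74·2000^α (since u(0) = 0 for α > 0).
Setting u(499) equal to that: 499^α = 0.74·2000^α ⇒ (499/2000)^α = 0.74.
Take logs: α = ln 0.74 / ln(499/2000) ≈ 0.21689.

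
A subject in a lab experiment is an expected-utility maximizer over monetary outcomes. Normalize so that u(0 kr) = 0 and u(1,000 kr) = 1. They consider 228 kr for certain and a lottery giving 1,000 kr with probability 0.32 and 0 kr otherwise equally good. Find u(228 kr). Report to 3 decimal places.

0.320

By the standard-gamble method, u(228 kr) is just the indifference probability on the best outcome: 0.32.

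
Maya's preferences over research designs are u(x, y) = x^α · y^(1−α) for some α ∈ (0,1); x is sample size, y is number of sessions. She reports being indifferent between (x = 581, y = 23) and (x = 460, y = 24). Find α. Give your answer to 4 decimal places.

The Cobb–Douglas utilities coincide, so 581^α·23^(1−α) = 460^α·24^(1−α).
Rearrange to (581/460)^α = (24/23)^(1−α) and take logs: α·0.2335243 = (1−α)·0.0425596.
Thus α·(0.2760839) = 0.0425596, so α = 0.0425596/0.2760839 ≈ 0.1542.

α ≈ 0.1542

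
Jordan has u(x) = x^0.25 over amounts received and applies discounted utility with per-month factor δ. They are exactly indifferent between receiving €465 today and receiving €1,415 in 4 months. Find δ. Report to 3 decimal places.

Indifference means u(465) = δ^4 · u(1415), so δ^4 = u(465)/u(1415).
With u(x) = x^0.25: δ^4 = 465^0.25/1415^0.25 = (465/1415)^0.25 = 0.75714.
So δ = 0.75714^(1/4) ≈ 0.933.

δ ≈ 0.933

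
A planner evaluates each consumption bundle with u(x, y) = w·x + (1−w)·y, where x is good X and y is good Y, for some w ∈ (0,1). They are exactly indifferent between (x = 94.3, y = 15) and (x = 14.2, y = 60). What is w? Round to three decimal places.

w = 0.360

Equating utilities: w·94.3 + (1−w)·15 = w·14.2 + (1−w)·60.
Collecting terms: w·80.1 = (1−w)·45.
Hence w = 45/(80.1+45) = 45/125.1 = 0.360.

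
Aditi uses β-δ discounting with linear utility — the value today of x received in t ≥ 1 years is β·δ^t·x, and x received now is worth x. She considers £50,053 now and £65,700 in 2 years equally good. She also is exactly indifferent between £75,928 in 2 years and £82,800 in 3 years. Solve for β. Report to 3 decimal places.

From the later pair, β·δ^2·75928 = β·δ^3·82800; dividing through, δ = 75928/82800 = 0.91700.
Substituting δ into 50053 = β·δ^2·65700: β = 50053/(55246.989) ≈ 0.906.

β ≈ 0.906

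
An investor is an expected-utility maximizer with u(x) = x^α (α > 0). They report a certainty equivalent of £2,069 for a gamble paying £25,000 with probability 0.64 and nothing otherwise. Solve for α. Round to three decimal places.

The lottery's expected utility is 0.64·u(25000) + 0.36·u(0) = 0.64·25000^α (since u(0) = 0 for α > 0).
Equating: 2069^α = 0.64·25000^α, i.e. 0.0828^α = 0.64.
α = ln(0.64) / ln(2069/25000) = -0.446287/-2.491810 ≈ 0.179.

α ≈ 0.179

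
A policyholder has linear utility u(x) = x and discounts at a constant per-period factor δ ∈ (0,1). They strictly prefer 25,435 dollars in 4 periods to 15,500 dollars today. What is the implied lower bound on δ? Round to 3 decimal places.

δ > 0.884

Under u(x) = x this choice says 15500 < δ^4·25435.
So δ^4 > 15500/25435 = 0.60940; taking the 4th root of both positive sides preserves the inequality.
δ > (15500/25435)^(1/4) ≈ 0.884.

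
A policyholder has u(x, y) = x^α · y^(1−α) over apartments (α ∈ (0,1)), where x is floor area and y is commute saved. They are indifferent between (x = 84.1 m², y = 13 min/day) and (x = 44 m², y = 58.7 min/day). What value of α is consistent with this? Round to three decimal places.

α ≈ 0.699

Set the two utilities equal: 84.1^α·13^(1−α) = 44^α·58.7^(1−α).
Taking logs: α·ln 84.1 + (1−α)·ln 13 = α·ln 44 + (1−α)·ln 58.7, i.e. α·0.647817 = (1−α)·1.507490.
Thus α·(2.155307) = 1.507490, so α = 1.507490/2.155307 ≈ 0.699.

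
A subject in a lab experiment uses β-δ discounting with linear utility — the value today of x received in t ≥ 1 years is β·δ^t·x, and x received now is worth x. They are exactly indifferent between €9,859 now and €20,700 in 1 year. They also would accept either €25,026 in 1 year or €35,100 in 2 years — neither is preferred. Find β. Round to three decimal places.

Both payoffs in the second observation are in the future, so β drops out: δ^1·25026 = δ^2·35100 ⇒ δ = 25026/35100 = 0.71299.
The first indifference: 9859 = β·δ·20700, so β = 9859/(δ·20700) = 9859/(0.71299·20700) ≈ 0.668.

β ≈ 0.668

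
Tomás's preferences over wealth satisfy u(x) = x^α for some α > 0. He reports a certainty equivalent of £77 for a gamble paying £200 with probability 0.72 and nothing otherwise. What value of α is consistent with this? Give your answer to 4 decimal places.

Since u(0) = 0, the lottery's EU is 0.72·200^α.
Equating: 77^α = 0.72·200^α, i.e. 0.3850^α = 0.72.
Take logs: α = ln 0.72 / ln(77/200) ≈ 0.344159.

α ≈ 0.3442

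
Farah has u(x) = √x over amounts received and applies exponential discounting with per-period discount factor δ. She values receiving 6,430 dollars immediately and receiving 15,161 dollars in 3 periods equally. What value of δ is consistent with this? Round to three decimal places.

δ ≈ 0.867

Indifference means u(6430) = δ^3 · u(15161), so δ^3 = u(6430)/u(15161).
With u(x) = √x: δ^3 = √6430/√15161 = √(6430/15161) = 0.65124.
So δ = 0.65124^(1/3) ≈ 0.867.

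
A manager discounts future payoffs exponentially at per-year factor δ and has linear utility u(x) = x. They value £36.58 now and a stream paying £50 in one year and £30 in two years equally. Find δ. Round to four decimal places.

Present value of the stream is 50·δ + 30·δ². Indifference gives 50δ + 30δ² = 36.58.
So 30δ² + 50δ − 36.58 = 0.
δ = (−50 + √(50² + 4·30·36.58)) / (2·30) = (−50 + √6889.60) / 60 ≈ 0.5501.

δ ≈ 0.5501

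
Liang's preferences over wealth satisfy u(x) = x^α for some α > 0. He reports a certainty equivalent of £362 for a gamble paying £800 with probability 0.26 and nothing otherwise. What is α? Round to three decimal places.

α ≈ 1.699

The lottery's expected utility is 0.26·u(800) + 0.74·u(0) = 0.26·800^α (since u(0) = 0 for α > 0).
Indifference: 362^α = 0.26·800^α, so (362/800)^α = 0.26.
Taking logs: α·ln(362/800) = ln(0.26), so α = -1.347074 / -0.792968 ≈ 1.699.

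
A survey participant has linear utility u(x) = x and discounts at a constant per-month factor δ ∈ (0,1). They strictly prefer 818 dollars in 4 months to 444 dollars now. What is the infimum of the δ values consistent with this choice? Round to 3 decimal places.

δ > 0.858

Under u(x) = x this choice says 444 < δ^4·818.
So δ^4 > 444/818 = 0.54279; taking the 4th root of both positive sides preserves the inequality.
δ > 0.54279^(1/4) = 0.858.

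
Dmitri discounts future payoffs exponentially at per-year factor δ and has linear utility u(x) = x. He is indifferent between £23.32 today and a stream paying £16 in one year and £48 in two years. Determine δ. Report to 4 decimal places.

δ ≈ 0.5500

The stream is worth 16δ + 48δ² today, so 16δ + 48δ² = 23.32.
So 48δ² + 16δ − 23.32 = 0.
By the quadratic formula (taking the positive root), δ = (−16 + √4733.44) / 96 ≈ 0.5500.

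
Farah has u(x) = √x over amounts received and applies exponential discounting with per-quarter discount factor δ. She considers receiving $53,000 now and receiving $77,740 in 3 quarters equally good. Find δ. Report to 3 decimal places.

Equating discounted utilities: u(53000) = δ^3·u(77740) ⇒ δ^3 = u(53000)/u(77740).
Since u(x) = √x, δ^3 = √(53000/77740) = 0.82569.
Hence δ = (0.82569)^(1/3) = 0.93815.

δ ≈ 0.938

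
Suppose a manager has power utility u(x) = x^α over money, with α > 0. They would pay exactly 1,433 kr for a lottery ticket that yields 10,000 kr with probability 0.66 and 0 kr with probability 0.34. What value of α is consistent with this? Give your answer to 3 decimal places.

α ≈ 0.214

Since u(0) = 0, the lottery's EU is 0.66·10000^α.
Indifference: 1433^α = 0.66·10000^α, so (1433/10000)^α = 0.66.
Taking logs: α·ln(1433/10000) = ln(0.66), so α = -0.415515 / -1.942815 ≈ 0.214.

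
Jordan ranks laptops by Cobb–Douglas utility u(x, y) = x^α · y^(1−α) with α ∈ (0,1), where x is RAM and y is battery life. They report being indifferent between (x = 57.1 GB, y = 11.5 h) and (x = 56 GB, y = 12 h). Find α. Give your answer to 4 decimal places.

The Cobb–Douglas utilities coincide, so 57.1^α·11.5^(1−α) = 56^α·12^(1−α).
Taking logs: α·ln 57.1 + (1−α)·ln 11.5 = α·ln 56 + (1−α)·ln 12, i.e. α·0.0194524 = (1−α)·0.0425596.
So α/(1−α) = (0.0425596)/(0.0194524) = 2.1878843, and α = 2.1878843/3.1878843 ≈ 0.6863.

α ≈ 0.6863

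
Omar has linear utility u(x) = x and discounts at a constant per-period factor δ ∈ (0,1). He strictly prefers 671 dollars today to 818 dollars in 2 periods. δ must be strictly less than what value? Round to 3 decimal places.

δ < 0.906

Under u(x) = x this choice says 671 > δ^2·818.
Dividing by 818: δ^2 < 0.82029. Both sides are positive, so the square root keeps the direction.
δ < (671/818)^(1/2) ≈ 0.906.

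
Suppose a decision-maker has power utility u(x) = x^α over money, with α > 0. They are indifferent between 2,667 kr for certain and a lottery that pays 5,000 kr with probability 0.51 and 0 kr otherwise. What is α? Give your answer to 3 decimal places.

Since u(0) = 0, the lottery's EU is 0.51·5000^α.
Setting u(2667) equal to that: 2667^α = 0.51·5000^α ⇒ (2667/5000)^α = 0.51.
Taking logs: α·ln(2667/5000) = ln(0.51), so α = -0.673345 / -0.628484 ≈ 1.071.

α ≈ 1.071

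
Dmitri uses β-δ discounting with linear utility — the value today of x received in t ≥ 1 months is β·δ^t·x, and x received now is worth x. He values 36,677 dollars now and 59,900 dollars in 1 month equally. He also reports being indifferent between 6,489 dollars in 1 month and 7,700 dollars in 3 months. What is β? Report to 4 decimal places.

β ≈ 0.6670

From the later pair, β·δ^1·6489 = β·δ^3·7700; dividing through, δ^2 = 6489/7700 = 0.84273, so δ = 0.91800.
Now use the now-vs-future pair: 36677 = β·δ·59900 gives β = 36677/(0.91800·59900) ≈ 0.6670.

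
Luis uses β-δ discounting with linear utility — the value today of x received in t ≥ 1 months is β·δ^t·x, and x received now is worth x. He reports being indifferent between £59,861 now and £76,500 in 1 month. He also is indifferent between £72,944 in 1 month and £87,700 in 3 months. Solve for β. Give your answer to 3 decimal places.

From the later pair, β·δ^1·72944 = β·δ^3·87700; dividing through, δ^2 = 72944/87700 = 0.83174, so δ = 0.91200.
Substituting δ into 59861 = β·δ·76500: β = 59861/(69768.024) ≈ 0.858.

β ≈ 0.858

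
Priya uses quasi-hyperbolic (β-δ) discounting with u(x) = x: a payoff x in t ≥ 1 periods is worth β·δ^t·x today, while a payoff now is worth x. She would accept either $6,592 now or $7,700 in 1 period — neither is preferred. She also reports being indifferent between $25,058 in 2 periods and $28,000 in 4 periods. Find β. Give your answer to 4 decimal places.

Both payoffs in the second observation are in the future, so β drops out: δ^2·25058 = δ^4·28000 ⇒ δ^2 = 25058/28000 = 0.89493, so δ = 0.94601.
Now use the now-vs-future pair: 6592 = β·δ·7700 gives β = 6592/(0.94601·7700) ≈ 0.9050.

β ≈ 0.9050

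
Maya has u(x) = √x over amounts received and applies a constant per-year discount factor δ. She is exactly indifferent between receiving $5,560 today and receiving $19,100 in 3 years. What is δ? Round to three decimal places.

δ ≈ 0.814

Equating discounted utilities: u(5560) = δ^3·u(19100) ⇒ δ^3 = u(5560)/u(19100).
With u(x) = √x: δ^3 = √5560/√19100 = √(5560/19100) = 0.53954.
Taking the cube root: δ = 0.53954^(1/3) ≈ 0.814.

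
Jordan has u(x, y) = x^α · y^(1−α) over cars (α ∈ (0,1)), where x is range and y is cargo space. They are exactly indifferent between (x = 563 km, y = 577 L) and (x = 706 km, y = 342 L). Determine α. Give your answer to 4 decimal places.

Indifference: 563^α · 577^(1−α) = 706^α · 342^(1−α).
Rearrange to (563/706)^α = (342/577)^(1−α) and take logs: α·-0.2263356 = (1−α)·-0.5230315.
So α/(1−α) = (-0.5230315)/(-0.2263356) = 2.3108671, and α = 2.3108671/3.3108671 ≈ 0.6980.

α ≈ 0.6980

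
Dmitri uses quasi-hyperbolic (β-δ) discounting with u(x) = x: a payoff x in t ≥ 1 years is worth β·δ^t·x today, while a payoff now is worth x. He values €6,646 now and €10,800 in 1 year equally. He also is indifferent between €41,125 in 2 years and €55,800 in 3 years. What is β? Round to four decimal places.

β ≈ 0.8350

From the later pair, β·δ^2·41125 = β·δ^3·55800; dividing through, δ = 41125/55800 = 0.73701.
Now use the now-vs-future pair: 6646 = β·δ·10800 gives β = 6646/(0.73701·10800) ≈ 0.8350.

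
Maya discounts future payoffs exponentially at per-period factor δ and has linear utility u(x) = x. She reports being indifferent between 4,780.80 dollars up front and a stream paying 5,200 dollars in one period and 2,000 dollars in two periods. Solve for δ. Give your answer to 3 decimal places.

Equating present values: 4780.80 = 5200δ + 2000δ².
That is, 2000δ² + 5200δ − 4780.80 = 0, a quadratic in δ.
δ = (−5200 + √(5200² + 4·2000·4780.80)) / (2·2000) = (−5200 + √65286400.00) / 4000 ≈ 0.720.

δ ≈ 0.720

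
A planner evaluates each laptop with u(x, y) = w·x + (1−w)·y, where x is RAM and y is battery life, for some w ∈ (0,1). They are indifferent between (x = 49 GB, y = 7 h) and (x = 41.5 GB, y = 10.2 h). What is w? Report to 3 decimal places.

Equating utilities: w·49 + (1−w)·7 = w·41.5 + (1−w)·10.2.
w·(49−41.5) = (1−w)·(10.2−7), i.e. w·7.5 = (1−w)·3.2.
So w/(1−w) = 3.2/7.5 = 0.4267, giving w = 3.2/(7.5+3.2) = 0.299.

w = 0.299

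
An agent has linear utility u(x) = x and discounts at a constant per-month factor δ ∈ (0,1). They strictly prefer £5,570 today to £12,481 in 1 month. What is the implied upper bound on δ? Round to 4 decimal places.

The preference means 5570 > δ·12481.
So δ < 5570/12481 = 0.44628.

δ < 0.4463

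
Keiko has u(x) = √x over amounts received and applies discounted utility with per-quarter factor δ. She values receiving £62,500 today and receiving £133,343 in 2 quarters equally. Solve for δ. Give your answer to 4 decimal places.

δ ≈ 0.8274

Equating discounted utilities: u(62500) = δ^2·u(133343) ⇒ δ^2 = u(62500)/u(133343).
With u(x) = √x: δ^2 = √62500/√133343 = √(62500/133343) = 0.68463.
Hence δ = (0.68463)^(1/2) = 0.827423.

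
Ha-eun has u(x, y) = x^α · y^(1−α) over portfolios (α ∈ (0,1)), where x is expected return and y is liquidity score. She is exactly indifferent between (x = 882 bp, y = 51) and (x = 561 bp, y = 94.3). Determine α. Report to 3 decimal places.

α ≈ 0.576

Indifference: 882^α · 51^(1−α) = 561^α · 94.3^(1−α).
Rearrange to (882/561)^α = (94.3/51)^(1−α) and take logs: α·0.452471 = (1−α)·0.614656.
Thus α·(1.067127) = 0.614656, so α = 0.614656/1.067127 ≈ 0.576.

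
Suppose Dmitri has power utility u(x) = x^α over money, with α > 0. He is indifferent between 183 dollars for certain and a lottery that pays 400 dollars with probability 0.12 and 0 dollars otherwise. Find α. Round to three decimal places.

α ≈ 2.711

EU(lottery) = 0.12·400^α + 0.88·0 = 0.12·400^α.
Setting u(183) equal to that: 183^α = 0.12·400^α ⇒ (183/400)^α = 0.12.
Take logs: α = ln 0.12 / ln(183/400) ≈ 2.71141.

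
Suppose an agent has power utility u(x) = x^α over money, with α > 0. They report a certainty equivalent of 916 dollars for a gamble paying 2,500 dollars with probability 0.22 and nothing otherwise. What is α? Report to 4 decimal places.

Since u(0) = 0, the lottery's EU is 0.22·2500^α.
Setting u(916) equal to that: 916^α = 0.22·2500^α ⇒ (916/2500)^α = 0.22.
Taking logs: α·ln(916/2500) = ln(0.22), so α = -1.5141277 / -1.0040296 ≈ 1.5081.

α ≈ 1.5081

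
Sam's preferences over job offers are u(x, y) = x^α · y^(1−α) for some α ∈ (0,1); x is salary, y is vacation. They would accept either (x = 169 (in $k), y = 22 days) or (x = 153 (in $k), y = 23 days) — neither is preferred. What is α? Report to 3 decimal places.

The Cobb–Douglas utilities coincide, so 169^α·22^(1−α) = 153^α·23^(1−α).
Taking logs: α·ln 169 + (1−α)·ln 22 = α·ln 153 + (1−α)·ln 23, i.e. α·0.099461 = (1−α)·0.044452.
With A = 0.099461 and B = 0.044452: α·A = (1−α)·B, so α = B/(A+B) = 0.044452/0.143913 ≈ 0.309.

α ≈ 0.309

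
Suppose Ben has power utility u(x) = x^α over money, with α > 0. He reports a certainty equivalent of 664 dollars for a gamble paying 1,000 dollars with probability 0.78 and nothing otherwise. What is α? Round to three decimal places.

Since u(0) = 0, the lottery's EU is 0.78·1000^α.
Equating: 664^α = 0.78·1000^α, i.e. 0.6640^α = 0.78.
Take logs: α = ln 0.78 / ln(664/1000) ≈ 0.60678.

α ≈ 0.607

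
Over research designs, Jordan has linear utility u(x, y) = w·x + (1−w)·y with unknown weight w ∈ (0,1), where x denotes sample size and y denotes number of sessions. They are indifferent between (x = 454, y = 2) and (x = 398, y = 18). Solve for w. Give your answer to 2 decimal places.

w = 0.22

Indifference: w·454 + (1−w)·2 = w·398 + (1−w)·18.
Rearranging, 56·w − 16·(1−w) = 0.
The marginal rate of substitution is 16/56, so w = 16/(56+16) = 0.22.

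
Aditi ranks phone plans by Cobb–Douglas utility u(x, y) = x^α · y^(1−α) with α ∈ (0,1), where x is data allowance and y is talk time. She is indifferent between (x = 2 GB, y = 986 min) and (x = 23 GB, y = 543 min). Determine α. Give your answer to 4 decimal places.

Set the two utilities equal: 2^α·986^(1−α) = 23^α·543^(1−α).
Taking logs: α·ln 2 + (1−α)·ln 986 = α·ln 23 + (1−α)·ln 543, i.e. α·-2.4423470 = (1−α)·-0.5965470.
With A = -2.4423470 and B = -0.5965470: α·A = (1−α)·B, so α = B/(A+B) = -0.5965470/-3.0388940 ≈ 0.1963.

α ≈ 0.1963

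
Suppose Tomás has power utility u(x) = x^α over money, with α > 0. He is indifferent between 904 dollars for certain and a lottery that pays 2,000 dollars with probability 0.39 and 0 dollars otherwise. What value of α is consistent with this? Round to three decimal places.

α ≈ 1.186

The lottery's expected utility is 0.39·u(2000) + 0.61·u(0) = 0.39·2000^α (since u(0) = 0 for α > 0).
Setting u(904) equal to that: 904^α = 0.39·2000^α ⇒ (904/2000)^α = 0.39.
Take logs: α = ln 0.39 / ln(904/2000) ≈ 1.18580.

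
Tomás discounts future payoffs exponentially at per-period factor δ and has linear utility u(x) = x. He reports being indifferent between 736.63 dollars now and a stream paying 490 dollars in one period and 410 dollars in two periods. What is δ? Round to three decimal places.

The stream is worth 490δ + 410δ² today, so 490δ + 410δ² = 736.63.
So 410δ² + 490δ − 736.63 = 0.
By the quadratic formula (taking the positive root), δ = (−490 + √1448173.20) / 820 ≈ 0.870.

δ ≈ 0.870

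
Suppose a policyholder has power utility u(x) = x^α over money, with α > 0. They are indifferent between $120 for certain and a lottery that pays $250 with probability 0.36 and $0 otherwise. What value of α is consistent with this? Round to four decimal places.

α ≈ 1.3920

Since u(0) = 0, the lottery's EU is 0.36·250^α.
Indifference: 120^α = 0.36·250^α, so (120/250)^α = 0.36.
Take logs: α = ln 0.36 / ln(120/250) ≈ 1.391954.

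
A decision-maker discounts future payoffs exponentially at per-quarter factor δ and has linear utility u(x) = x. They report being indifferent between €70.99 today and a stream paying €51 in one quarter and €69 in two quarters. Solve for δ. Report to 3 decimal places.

Present value of the stream is 51·δ + 69·δ². Indifference gives 51δ + 69δ² = 70.99.
So 69δ² + 51δ − 70.99 = 0.
By the quadratic formula (taking the positive root), δ = (−51 + √22194.24) / 138 ≈ 0.710.

δ ≈ 0.710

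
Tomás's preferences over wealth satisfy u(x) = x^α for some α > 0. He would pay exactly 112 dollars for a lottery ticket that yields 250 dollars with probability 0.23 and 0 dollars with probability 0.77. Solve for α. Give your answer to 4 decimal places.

α ≈ 1.8303

The lottery's expected utility is 0.23·u(250) + 0.77·u(0) = 0.23·250^α (since u(0) = 0 for α > 0).
Setting u(112) equal to that: 112^α = 0.23·250^α ⇒ (112/250)^α = 0.23.
Taking logs: α·ln(112/250) = ln(0.23), so α = -1.4696760 / -0.8029620 ≈ 1.8303.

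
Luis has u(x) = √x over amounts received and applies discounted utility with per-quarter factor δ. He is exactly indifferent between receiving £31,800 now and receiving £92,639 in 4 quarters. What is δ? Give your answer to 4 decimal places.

The payoff in 4 quarters is discounted by δ^4, so u(31800) = δ^4·u(92639) and δ^4 = u(31800)/u(92639).
With u(x) = √x: δ^4 = √31800/√92639 = √(31800/92639) = 0.58589.
Hence δ = (0.58589)^(1/4) = 0.874891.

δ ≈ 0.8749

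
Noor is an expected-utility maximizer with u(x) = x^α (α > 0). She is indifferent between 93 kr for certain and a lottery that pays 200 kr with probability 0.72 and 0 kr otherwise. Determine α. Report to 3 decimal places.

α ≈ 0.429

Since u(0) = 0, the lottery's EU is 0.72·200^α.
Indifference: 93^α = 0.72·200^α, so (93/200)^α = 0.72.
Taking logs: α·ln(93/200) = ln(0.72), so α = -0.328504 / -0.765718 ≈ 0.429.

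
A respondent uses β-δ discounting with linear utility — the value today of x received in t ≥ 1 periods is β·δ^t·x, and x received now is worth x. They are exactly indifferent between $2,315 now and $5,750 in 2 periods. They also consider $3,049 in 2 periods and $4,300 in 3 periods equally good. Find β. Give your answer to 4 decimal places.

β ≈ 0.8008

Both payoffs in the second observation are in the future, so β drops out: δ^2·3049 = δ^3·4300 ⇒ δ = 3049/4300 = 0.70907.
Now use the now-vs-future pair: 2315 = β·δ^2·5750 gives β = 2315/(0.50278·5750) ≈ 0.8008.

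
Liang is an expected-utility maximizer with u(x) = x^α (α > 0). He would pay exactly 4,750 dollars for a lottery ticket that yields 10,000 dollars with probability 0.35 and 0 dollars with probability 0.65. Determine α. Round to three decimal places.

α ≈ 1.410

EU(lottery) = 0.35·10000^α + 0.65·0 = 0.35·10000^α.
Equating: 4750^α = 0.35·10000^α, i.e. 0.4750^α = 0.35.
Take logs: α = ln 0.35 / ln(4750/10000) ≈ 1.41022.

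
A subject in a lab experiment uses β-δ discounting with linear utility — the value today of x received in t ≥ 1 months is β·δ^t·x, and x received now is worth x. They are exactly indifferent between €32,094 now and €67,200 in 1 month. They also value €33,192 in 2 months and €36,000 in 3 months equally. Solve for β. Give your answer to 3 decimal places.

From the later pair, β·δ^2·33192 = β·δ^3·36000; dividing through, δ = 33192/36000 = 0.92200.
Now use the now-vs-future pair: 32094 = β·δ·67200 gives β = 32094/(0.92200·67200) ≈ 0.518.

β ≈ 0.518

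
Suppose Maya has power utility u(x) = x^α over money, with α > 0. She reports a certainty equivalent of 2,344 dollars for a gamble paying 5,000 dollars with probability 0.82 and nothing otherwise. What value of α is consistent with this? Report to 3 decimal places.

α ≈ 0.262

Since u(0) = 0, the lottery's EU is 0.82·5000^α.
Indifference: 2344^α = 0.82·5000^α, so (2344/5000)^α = 0.82.
Take logs: α = ln 0.82 / ln(2344/5000) ≈ 0.26195.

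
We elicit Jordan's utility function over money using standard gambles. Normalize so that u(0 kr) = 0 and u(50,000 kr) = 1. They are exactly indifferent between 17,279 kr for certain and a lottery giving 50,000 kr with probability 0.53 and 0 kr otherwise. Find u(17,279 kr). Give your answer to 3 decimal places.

0.530

The indifference gives u(17,279 kr) = 0.53·u(50,000 kr) + 0.47·u(0 kr) = 0.53·1 + 0.47·0 = 0.53.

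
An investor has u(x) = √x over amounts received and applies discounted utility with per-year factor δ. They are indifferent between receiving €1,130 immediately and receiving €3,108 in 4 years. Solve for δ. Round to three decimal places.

Equating discounted utilities: u(1130) = δ^4·u(3108) ⇒ δ^4 = u(1130)/u(3108).
Since u(x) = √x, δ^4 = √(1130/3108) = 0.60297.
Hence δ = (0.60297)^(1/4) = 0.88120.

δ ≈ 0.881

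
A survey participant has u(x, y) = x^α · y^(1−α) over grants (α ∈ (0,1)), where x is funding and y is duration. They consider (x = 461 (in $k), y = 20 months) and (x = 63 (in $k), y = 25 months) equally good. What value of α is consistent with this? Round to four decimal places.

Indifference: 461^α · 20^(1−α) = 63^α · 25^(1−α).
(461/63)^α = (25/20)^(1−α); take logs: α·ln(461/63) = (1−α)·ln(25/20), i.e. α·1.9902633 = (1−α)·0.2231436.
With A = 1.9902633 and B = 0.2231436: α·A = (1−α)·B, so α = B/(A+B) = 0.2231436/2.2134069 ≈ 0.1008.

α ≈ 0.1008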